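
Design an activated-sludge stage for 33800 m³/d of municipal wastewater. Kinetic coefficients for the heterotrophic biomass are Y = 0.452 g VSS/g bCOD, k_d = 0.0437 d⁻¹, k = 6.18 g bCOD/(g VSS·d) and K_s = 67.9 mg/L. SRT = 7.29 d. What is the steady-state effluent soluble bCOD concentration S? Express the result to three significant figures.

S ≈ 4.70 mg/L

From the Monod/SRT balance for a CMAS, S = K_s·(1+k_d θ_c)/[θ_c·(Y k − k_d) − 1] = 67.9 × (1 + 0.0437 × 7.29) / [7.29 × (0.452 × 6.18 − 0.0437) − 1] = 89.53 / 19.05 = 4.701 mg/L.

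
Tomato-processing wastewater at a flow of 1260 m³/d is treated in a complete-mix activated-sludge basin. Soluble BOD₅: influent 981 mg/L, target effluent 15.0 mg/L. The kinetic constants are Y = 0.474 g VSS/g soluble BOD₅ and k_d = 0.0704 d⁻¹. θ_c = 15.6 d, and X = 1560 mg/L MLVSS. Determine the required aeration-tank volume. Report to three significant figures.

V ≈ 2750 m³

From the SRT design equation V = Y Q (S₀−S) θ_c / [X (1 + k_d θ_c)] = 0.474 × 1260 × (981 − 15.0) × 15.6 / [1560 × (1 + 0.0704 × 15.6)] = 9×10^6 / 3273 = 2750 m³.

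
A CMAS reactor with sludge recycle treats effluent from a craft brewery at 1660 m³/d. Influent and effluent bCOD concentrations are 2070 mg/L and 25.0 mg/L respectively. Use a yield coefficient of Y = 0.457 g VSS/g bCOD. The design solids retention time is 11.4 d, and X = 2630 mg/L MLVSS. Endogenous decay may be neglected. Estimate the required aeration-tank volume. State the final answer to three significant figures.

V ≈ 6720 m³

With k_d = 0 the design equation reduces to V = Y Q (S₀−S) θ_c / X = 0.457 × 1660 × (2070 − 25.0) × 11.4 / 2630 = 6725 m³.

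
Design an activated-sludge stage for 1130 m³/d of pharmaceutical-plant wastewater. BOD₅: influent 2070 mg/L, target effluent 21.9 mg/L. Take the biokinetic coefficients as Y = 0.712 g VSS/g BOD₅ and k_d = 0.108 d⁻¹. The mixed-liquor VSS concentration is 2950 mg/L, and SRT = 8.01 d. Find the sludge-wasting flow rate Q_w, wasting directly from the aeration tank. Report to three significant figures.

Q_w ≈ 299 m³/d

From the SRT design equation V = Y Q (S₀−S) θ_c / [X (1 + k_d θ_c)] = 0.712 × 1130 × (2070 − 21.9) × 8.01 / [2950 × (1 + 0.108 × 8.01)] = 1.32×10^7 / 5502 = 2399 m³.
Wasting from the aeration tank: Q_w = V / θ_c = 2399 / 8.01 = 299.5 m³/d.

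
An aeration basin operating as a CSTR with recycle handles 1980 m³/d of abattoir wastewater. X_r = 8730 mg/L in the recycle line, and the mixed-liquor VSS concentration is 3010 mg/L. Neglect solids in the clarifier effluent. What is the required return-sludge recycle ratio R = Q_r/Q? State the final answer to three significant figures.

R ≈ 0.526

Solids balance on the clarifier gives (1+R)X = R·X_r, so R = X/(X_r − X) = 3010 / (8730 − 3010) = 0.5262.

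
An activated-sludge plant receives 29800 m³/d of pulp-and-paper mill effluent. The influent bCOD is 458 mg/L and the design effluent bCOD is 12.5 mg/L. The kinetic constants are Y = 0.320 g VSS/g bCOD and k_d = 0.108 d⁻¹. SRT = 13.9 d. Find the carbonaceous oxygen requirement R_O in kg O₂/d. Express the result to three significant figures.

R_O ≈ 10900 kg O₂/d

Y_obs = Y / (1 + k_d θ_c) = 0.320 / (1 + 0.108 × 13.9) = 0.320 / 2.501 = 0.1279.
Q·(S₀ − S) = 29800 × (458 − 12.5) × 10⁻³ = 13276 kg/d removed.
Net sludge production P_X = 0.1279 × 13276 = 1698 kg VSS/d.
Carbonaceous O₂ demand = substrate oxidised − cell-mass equivalent = 13276 − 1.42 × 1698 = 10864 kg O₂/d.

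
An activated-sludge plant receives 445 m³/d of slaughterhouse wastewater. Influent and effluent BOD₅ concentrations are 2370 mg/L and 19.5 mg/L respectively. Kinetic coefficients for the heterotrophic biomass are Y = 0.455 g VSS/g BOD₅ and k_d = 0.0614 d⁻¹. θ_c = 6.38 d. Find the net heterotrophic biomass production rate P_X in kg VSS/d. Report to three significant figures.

P_X ≈ 342 kg VSS/d

Correct the yield for decay: Y_obs = Y/(1 + k_d θ_c) = 0.455 / (1 + 0.0614 × 6.38) = 0.455 / 1.392 = 0.3269.
Mass of BOD₅ removed per day: Q(S₀ − S) = 445 × 2350 g/m³ = 1046 kg/d.
Biomass produced: P_X = Y_obs·Q·ΔS = 0.3269 × 1046 ≈ 342.0 kg VSS/d.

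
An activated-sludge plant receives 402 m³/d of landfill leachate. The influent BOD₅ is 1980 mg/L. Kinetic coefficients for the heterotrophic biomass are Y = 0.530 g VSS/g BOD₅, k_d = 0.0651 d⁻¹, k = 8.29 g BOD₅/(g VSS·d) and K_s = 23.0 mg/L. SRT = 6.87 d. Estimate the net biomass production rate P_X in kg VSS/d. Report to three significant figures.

From the Monod/SRT balance for a CMAS, S = K_s·(1+k_d θ_c)/[θ_c·(Y k − k_d) − 1] = 23.0 × (1 + 0.0651 × 6.87) / [6.87 × (0.530 × 8.29 − 0.0651) − 1] = 33.29 / 28.74 = 1.158 mg/L.
Y_obs = Y / (1 + k_d θ_c) = 0.530 / (1 + 0.0651 × 6.87) = 0.530 / 1.447 = 0.3662.
Q·(S₀ − S) = 402 × (1980 − 1.16) × 10⁻³ = 795.5 kg/d removed.
So the net sludge growth is P_X = 0.3662 × 795.5 = 291.3 kg VSS/d.

P_X ≈ 291 kg VSS/d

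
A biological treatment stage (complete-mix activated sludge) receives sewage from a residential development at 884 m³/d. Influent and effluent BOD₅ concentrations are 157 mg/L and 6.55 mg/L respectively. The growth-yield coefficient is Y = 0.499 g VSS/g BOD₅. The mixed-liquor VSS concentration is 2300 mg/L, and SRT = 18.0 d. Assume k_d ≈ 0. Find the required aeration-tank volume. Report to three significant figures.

Biomass mass balance (decay neglected): V·X = Y·Q·(S₀ − S)·θ_c, so V = 0.499 × 884 × (157 − 6.55) × 18.0 / 2300 = 519.4 m³.

V ≈ 519 m³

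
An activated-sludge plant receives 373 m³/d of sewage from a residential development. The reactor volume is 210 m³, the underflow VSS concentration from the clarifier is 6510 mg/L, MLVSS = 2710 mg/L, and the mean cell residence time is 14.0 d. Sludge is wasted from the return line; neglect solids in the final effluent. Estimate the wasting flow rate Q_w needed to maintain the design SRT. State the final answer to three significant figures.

Q_w ≈ 6.24 m³/d

Q_w = (V·X)/(θ_c X_r) = 210.0 × 2710 / (14.0 × 6510) = 6.244 m³/d.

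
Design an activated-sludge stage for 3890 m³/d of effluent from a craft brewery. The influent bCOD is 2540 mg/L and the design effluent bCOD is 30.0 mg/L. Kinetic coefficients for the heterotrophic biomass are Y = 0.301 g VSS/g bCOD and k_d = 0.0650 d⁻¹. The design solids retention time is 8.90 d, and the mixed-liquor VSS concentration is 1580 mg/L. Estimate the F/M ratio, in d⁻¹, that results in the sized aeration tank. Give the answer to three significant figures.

F/M ≈ 0.596 d⁻¹

From the SRT design equation V = Y Q (S₀−S) θ_c / [X (1 + k_d θ_c)] = 0.301 × 3890 × (2540 − 30.0) × 8.90 / [1580 × (1 + 0.0650 × 8.90)] = 2.62×10^7 / 2494 = 10488 m³.
F/M = applied load / biomass = Q·S₀/(V·X) = 3890 × 2540 / (10488 × 1580) = 0.5963 d⁻¹.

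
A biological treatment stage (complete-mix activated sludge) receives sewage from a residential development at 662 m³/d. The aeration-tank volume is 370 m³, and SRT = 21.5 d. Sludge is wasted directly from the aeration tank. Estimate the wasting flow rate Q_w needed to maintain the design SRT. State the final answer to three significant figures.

Q_w ≈ 17.2 m³/d

Wasting from the aeration tank: Q_w = V / θ_c = 370.0 / 21.5 = 17.21 m³/d.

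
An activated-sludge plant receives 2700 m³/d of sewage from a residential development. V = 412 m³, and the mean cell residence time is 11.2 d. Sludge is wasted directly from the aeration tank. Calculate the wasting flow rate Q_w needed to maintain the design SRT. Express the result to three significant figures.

Q_w ≈ 36.8 m³/d

With mixed-liquor wasting, θ_c = V/Q_w, so Q_w = V/θ_c = 412.0/11.2 = 36.79 m³/d.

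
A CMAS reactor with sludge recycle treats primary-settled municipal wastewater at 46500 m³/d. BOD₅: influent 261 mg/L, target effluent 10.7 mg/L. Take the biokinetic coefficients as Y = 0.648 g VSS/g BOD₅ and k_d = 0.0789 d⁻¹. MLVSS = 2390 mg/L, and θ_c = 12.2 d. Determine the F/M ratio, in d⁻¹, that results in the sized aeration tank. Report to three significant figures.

From the SRT design equation V = Y Q (S₀−S) θ_c / [X (1 + k_d θ_c)] = 0.648 × 46500 × (261 − 10.7) × 12.2 / [2390 × (1 + 0.0789 × 12.2)] = 9.2×10^7 / 4691 = 19617 m³.
F/M = applied load / biomass = Q·S₀/(V·X) = 46500 × 261 / (19617 × 2390) = 0.2589 d⁻¹.

F/M ≈ 0.259 d⁻¹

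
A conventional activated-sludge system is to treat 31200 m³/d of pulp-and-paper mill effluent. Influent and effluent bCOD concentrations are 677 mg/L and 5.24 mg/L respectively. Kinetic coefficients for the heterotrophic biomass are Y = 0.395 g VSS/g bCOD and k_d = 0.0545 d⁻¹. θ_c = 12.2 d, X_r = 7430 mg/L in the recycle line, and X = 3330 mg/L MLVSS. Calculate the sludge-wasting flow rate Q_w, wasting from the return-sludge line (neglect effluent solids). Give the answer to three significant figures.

From the SRT design equation V = Y Q (S₀−S) θ_c / [X (1 + k_d θ_c)] = 0.395 × 31200 × (677 − 5.24) × 12.2 / [3330 × (1 + 0.0545 × 12.2)] = 1.01×10^8 / 5544 = 18218 m³.
θ_c = V·X/(Q_w·X_r) when wasting from the recycle, so Q_w = V·X/(θ_c·X_r) = 18218 × 3330 / (12.2 × 7430) = 669.3 m³/d.

Q_w ≈ 669 m³/d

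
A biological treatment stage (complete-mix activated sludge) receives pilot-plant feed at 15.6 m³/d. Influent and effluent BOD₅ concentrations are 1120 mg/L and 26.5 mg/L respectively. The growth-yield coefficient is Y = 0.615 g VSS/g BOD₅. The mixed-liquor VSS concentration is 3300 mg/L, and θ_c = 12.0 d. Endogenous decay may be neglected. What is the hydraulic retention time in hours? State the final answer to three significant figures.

With k_d = 0 the design equation reduces to V = Y Q (S₀−S) θ_c / X = 0.615 × 15.6 × (1120 − 26.5) × 12.0 / 3300 = 38.15 m³.
HRT = V/Q = 38.15 m³ / 15.6 m³·d⁻¹ = 2.445 d × 24 = 58.69 h.

τ ≈ 58.7 h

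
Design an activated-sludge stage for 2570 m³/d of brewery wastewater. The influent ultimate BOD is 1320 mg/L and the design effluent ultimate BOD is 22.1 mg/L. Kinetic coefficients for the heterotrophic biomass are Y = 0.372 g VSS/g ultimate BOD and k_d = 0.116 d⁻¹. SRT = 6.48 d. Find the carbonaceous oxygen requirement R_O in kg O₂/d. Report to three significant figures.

Observed yield with endogenous decay: Y_obs = Y / (1 + k_d·θ_c) = 0.372 / (1 + 0.116 × 6.48) = 0.372 / 1.752 = 0.2124 g VSS/g ultimate BOD.
Q·(S₀ − S) = 2570 × (1320 − 22.1) × 10⁻³ = 3336 kg/d removed.
Net sludge production P_X = 0.2124 × 3336 = 708.4 kg VSS/d.
Carbonaceous O₂ demand = substrate oxidised − cell-mass equivalent = 3336 − 1.42 × 708.4 = 2330 kg O₂/d.

R_O ≈ 2330 kg O₂/d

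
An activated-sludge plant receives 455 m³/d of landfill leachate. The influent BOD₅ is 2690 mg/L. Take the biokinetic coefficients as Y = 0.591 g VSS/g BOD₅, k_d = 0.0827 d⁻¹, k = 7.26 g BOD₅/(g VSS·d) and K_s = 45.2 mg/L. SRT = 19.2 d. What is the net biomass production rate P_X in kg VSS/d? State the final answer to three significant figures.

Effluent substrate depends only on kinetics and SRT: S = K_s(1 + k_d θ_c) / [θ_c(Yk − k_d) − 1] = 45.2 × (1 + 0.0827 × 19.2) / [19.2 × (0.591 × 7.26 − 0.0827) − 1] = 117.0 / 79.79 = 1.466 mg/L.
Correct the yield for decay: Y_obs = Y/(1 + k_d θ_c) = 0.591 / (1 + 0.0827 × 19.2) = 0.591 / 2.588 = 0.2284.
Substrate removed = Q·(S₀ − S) = 455 m³/d × (2690 − 1.47) g/m³ = 1.22×10^6 g/d = 1223 kg/d.
Biomass produced: P_X = Y_obs·Q·ΔS = 0.2284 × 1223 ≈ 279.4 kg VSS/d.

P_X ≈ 279 kg VSS/d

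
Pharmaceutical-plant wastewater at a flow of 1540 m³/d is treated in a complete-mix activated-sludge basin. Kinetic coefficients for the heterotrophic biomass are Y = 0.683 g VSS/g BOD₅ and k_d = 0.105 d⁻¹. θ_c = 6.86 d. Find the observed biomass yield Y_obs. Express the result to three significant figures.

Y_obs = Y / (1 + k_d θ_c) = 0.683 / (1 + 0.105 × 6.86) = 0.683 / 1.720 = 0.3970.

Y_obs ≈ 0.397 g VSS/g BOD₅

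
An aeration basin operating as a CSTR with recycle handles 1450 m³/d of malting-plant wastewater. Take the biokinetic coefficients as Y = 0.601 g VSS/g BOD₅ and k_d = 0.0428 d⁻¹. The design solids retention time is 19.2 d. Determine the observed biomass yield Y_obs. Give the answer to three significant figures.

Y_obs = Y / (1 + k_d θ_c) = 0.601 / (1 + 0.0428 × 19.2) = 0.601 / 1.822 = 0.3299.

Y_obs ≈ 0.330 g VSS/g BOD₅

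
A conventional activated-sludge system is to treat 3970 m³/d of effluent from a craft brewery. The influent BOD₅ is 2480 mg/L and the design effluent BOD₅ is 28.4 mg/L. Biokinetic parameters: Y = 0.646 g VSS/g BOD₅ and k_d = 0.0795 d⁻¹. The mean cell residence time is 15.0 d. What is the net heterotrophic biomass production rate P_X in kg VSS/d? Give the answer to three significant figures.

The observed yield is Y_obs = Y/(1 + k_d·θ_c) = 0.646 / (1 + 0.0795 × 15.0) = 0.646 / 2.192 = 0.2946 g VSS per g BOD₅ removed.
ΔS = 2480 − 28.4 = 2452 mg/L, so the substrate removal rate is 3970 × 2452/1000 = 9733 kg BOD₅/d.
P_X = Y_obs · Q(S₀ − S) = 0.2946 × 9733 = 2868 kg VSS/d.

P_X ≈ 2870 kg VSS/d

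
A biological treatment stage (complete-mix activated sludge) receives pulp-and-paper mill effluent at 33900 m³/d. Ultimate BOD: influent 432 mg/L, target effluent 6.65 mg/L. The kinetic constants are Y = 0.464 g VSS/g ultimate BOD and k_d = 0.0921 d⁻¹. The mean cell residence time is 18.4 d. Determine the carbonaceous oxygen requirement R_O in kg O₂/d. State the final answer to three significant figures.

R_O ≈ 10900 kg O₂/d

Correct the yield for decay: Y_obs = Y/(1 + k_d θ_c) = 0.464 / (1 + 0.0921 × 18.4) = 0.464 / 2.695 = 0.1722.
Q·(S₀ − S) = 33900 × (432 − 6.65) × 10⁻³ = 14419 kg/d removed.
P_X = Y_obs·Q·(S₀ − S) = 0.1722 × 14419 = 2483 kg VSS/d.
Carbonaceous O₂ demand = substrate oxidised − cell-mass equivalent = 14419 − 1.42 × 2483 = 10894 kg O₂/d.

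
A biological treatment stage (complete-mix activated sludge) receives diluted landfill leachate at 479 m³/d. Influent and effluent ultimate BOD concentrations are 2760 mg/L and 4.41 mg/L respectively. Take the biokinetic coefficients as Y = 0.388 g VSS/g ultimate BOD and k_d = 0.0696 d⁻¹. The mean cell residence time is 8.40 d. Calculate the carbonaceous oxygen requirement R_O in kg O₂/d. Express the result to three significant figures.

The observed yield is Y_obs = Y/(1 + k_d·θ_c) = 0.388 / (1 + 0.0696 × 8.40) = 0.388 / 1.585 = 0.2449 g VSS per g ultimate BOD removed.
Substrate removed = Q·(S₀ − S) = 479 m³/d × (2760 − 4.41) g/m³ = 1.32×10^6 g/d = 1320 kg/d.
Biomass synthesised: P_X = Y_obs × 1320 = 323.2 kg VSS/d.
R_O = Q·ΔS − 1.42 P_X = 1320 − 458.9 = 861.0 kg O₂/d.

R_O ≈ 861 kg O₂/d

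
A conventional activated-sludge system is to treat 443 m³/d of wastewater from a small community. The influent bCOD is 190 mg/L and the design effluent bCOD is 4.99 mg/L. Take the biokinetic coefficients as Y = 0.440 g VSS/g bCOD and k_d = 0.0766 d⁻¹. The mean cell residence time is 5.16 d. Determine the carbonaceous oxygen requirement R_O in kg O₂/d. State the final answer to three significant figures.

Observed yield with endogenous decay: Y_obs = Y / (1 + k_d·θ_c) = 0.440 / (1 + 0.0766 × 5.16) = 0.440 / 1.395 = 0.3154 g VSS/g bCOD.
Substrate removed = Q·(S₀ − S) = 443 m³/d × (190 − 4.99) g/m³ = 8.2×10^4 g/d = 81.96 kg/d.
P_X = Y_obs·Q·(S₀ − S) = 0.3154 × 81.96 = 25.85 kg VSS/d.
R_O = Q·(S₀ − S) − 1.42·P_X = 81.96 − 1.42 × 25.85 = 45.26 kg O₂/d.

R_O ≈ 45.3 kg O₂/d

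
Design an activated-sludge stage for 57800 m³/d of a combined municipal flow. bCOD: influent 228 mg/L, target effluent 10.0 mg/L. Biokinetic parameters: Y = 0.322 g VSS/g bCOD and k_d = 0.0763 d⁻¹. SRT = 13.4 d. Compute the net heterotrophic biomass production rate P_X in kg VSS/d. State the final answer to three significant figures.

P_X ≈ 2010 kg VSS/d

The observed yield is Y_obs = Y/(1 + k_d·θ_c) = 0.322 / (1 + 0.0763 × 13.4) = 0.322 / 2.022 = 0.1592 g VSS per g bCOD removed.
ΔS = 228 − 10.0 = 218.0 mg/L, so the substrate removal rate is 57800 × 218.0/1000 = 12600 kg bCOD/d.
Net biomass production P_X = Y_obs × Q·(S₀ − S) = 0.1592 × 12600 = 2006 kg VSS/d.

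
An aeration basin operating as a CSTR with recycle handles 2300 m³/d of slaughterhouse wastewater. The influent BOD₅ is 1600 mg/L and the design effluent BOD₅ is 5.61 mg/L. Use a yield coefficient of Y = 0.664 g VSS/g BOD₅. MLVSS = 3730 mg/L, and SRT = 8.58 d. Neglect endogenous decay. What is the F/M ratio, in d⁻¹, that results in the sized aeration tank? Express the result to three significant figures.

F/M ≈ 0.176 d⁻¹

With k_d = 0 the design equation reduces to V = Y Q (S₀−S) θ_c / X = 0.664 × 2300 × (1600 − 5.61) × 8.58 / 3730 = 5601 m³.
F/M = applied load / biomass = Q·S₀/(V·X) = 2300 × 1600 / (5601 × 3730) = 0.1761 d⁻¹.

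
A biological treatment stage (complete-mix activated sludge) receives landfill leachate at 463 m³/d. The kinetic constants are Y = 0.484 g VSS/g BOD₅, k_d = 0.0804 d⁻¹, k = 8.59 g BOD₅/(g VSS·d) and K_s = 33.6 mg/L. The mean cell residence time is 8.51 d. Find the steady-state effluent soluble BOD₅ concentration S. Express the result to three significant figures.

S ≈ 1.68 mg/L

From the Monod/SRT balance for a CMAS, S = K_s·(1+k_d θ_c)/[θ_c·(Y k − k_d) − 1] = 33.6 × (1 + 0.0804 × 8.51) / [8.51 × (0.484 × 8.59 − 0.0804) − 1] = 56.59 / 33.70 = 1.679 mg/L.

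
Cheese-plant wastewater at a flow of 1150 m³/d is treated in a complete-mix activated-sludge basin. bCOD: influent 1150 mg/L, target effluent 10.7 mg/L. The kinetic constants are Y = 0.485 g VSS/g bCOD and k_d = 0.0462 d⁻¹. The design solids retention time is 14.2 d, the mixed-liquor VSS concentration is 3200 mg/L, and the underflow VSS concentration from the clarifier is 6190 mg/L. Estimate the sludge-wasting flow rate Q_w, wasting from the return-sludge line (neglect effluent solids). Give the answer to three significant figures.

Q_w ≈ 62.0 m³/d

Steady-state biomass mass balance: V·X·(1 + k_d·θ_c) = Y·Q·(S₀ − S)·θ_c, so V = 0.485 × 1150 × (1150 − 10.7) × 14.2 / [3200 × (1 + 0.0462 × 14.2)] = 9.02×10^6 / 5299 = 1703 m³.
θ_c = V·X/(Q_w·X_r) when wasting from the recycle, so Q_w = V·X/(θ_c·X_r) = 1703 × 3200 / (14.2 × 6190) = 61.99 m³/d.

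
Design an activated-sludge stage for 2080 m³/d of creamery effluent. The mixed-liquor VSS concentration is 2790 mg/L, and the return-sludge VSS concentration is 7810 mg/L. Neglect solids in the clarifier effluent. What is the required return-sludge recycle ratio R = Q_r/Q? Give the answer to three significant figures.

R = Q_r/Q = X/(X_r − X) = 2790 / (7810 − 2790) = 0.5558.

R ≈ 0.556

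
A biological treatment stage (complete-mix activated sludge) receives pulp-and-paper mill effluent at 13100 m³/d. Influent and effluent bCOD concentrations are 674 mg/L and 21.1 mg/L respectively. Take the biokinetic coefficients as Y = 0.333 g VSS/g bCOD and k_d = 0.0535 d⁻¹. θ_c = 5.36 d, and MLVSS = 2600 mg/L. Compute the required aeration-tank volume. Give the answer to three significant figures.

V ≈ 4560 m³

Steady-state biomass mass balance: V·X·(1 + k_d·θ_c) = Y·Q·(S₀ − S)·θ_c, so V = 0.333 × 13100 × (674 − 21.1) × 5.36 / [2600 × (1 + 0.0535 × 5.36)] = 1.53×10^7 / 3346 = 4563 m³.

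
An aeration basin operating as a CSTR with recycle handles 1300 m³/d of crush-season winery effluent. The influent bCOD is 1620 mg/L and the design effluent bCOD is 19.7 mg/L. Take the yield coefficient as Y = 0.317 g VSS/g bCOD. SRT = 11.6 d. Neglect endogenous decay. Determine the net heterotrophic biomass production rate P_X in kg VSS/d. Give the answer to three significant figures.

P_X ≈ 659 kg VSS/d

Since k_d ≈ 0, Y_obs = Y = 0.317 g VSS/g bCOD.
Mass of bCOD removed per day: Q(S₀ − S) = 1300 × 1600 g/m³ = 2080 kg/d.
P_X = Y_obs · Q(S₀ − S) = 0.3170 × 2080 = 659.5 kg VSS/d.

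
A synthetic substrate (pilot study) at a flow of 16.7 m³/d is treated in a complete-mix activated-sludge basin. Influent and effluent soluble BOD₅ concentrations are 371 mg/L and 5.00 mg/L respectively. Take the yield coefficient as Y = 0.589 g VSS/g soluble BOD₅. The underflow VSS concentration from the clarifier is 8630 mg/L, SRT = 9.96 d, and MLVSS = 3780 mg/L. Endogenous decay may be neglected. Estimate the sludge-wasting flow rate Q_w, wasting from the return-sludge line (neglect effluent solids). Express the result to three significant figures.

With k_d = 0 the design equation reduces to V = Y Q (S₀−S) θ_c / X = 0.589 × 16.7 × (371 − 5.00) × 9.96 / 3780 = 9.486 m³.
Wasting from the return line (neglecting effluent solids): Q_w = V·X / (θ_c·X_r) = 9.486 × 3780 / (9.96 × 8630) = 0.4172 m³/d.

Q_w ≈ 0.417 m³/d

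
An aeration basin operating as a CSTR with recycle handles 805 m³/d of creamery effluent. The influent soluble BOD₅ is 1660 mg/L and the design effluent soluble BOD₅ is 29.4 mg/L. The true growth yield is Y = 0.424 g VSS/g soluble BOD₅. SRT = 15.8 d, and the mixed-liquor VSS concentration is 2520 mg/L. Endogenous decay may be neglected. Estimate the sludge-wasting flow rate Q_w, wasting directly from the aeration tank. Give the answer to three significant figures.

Q_w ≈ 221 m³/d

V·X = Y·Q·ΔS·θ_c gives V = 0.424 × 805 × (1660 − 29.4) × 15.8 / 2520 = 3490 m³.
With mixed-liquor wasting, θ_c = V/Q_w, so Q_w = V/θ_c = 3490/15.8 = 220.9 m³/d.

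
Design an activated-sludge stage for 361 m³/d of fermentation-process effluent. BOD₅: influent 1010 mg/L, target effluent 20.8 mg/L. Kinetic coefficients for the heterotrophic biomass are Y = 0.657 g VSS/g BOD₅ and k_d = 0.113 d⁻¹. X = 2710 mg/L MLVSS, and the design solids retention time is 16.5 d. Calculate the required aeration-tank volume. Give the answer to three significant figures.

V ≈ 499 m³

From the SRT design equation V = Y Q (S₀−S) θ_c / [X (1 + k_d θ_c)] = 0.657 × 361 × (1010 − 20.8) × 16.5 / [2710 × (1 + 0.113 × 16.5)] = 3.87×10^6 / 7763 = 498.7 m³.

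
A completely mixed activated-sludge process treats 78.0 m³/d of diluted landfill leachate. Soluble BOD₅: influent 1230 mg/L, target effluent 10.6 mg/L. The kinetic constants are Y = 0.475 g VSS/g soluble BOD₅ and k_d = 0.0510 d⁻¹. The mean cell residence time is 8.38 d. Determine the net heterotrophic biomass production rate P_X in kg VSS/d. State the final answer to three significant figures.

Y_obs = Y / (1 + k_d θ_c) = 0.475 / (1 + 0.0510 × 8.38) = 0.475 / 1.427 = 0.3328.
Mass of soluble BOD₅ removed per day: Q(S₀ − S) = 78.0 × 1219 g/m³ = 95.11 kg/d.
Biomass produced: P_X = Y_obs·Q·ΔS = 0.3328 × 95.11 ≈ 31.65 kg VSS/d.

P_X ≈ 31.7 kg VSS/d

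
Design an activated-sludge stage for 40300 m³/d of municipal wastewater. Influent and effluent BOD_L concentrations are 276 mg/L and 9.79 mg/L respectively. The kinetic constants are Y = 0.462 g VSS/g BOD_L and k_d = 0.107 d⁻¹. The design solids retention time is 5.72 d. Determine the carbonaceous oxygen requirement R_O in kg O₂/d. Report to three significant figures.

R_O ≈ 6360 kg O₂/d

Observed yield with endogenous decay: Y_obs = Y / (1 + k_d·θ_c) = 0.462 / (1 + 0.107 × 5.72) = 0.462 / 1.612 = 0.2866 g VSS/g BOD_L.
Mass of BOD_L removed per day: Q(S₀ − S) = 40300 × 266.2 g/m³ = 10728 kg/d.
Biomass synthesised: P_X = Y_obs × 10728 = 3075 kg VSS/d.
R_O = Q·(S₀ − S) − 1.42·P_X = 10728 − 1.42 × 3075 = 6362 kg O₂/d.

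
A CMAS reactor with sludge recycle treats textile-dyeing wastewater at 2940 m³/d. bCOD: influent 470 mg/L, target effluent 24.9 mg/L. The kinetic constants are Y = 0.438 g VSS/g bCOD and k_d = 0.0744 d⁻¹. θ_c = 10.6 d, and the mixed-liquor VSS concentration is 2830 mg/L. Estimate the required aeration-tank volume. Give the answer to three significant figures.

Rearranging the biomass balance for a CMAS with decay, V = Y·Q·ΔS·θ_c / [X·(1+k_d θ_c)] = 0.438 × 2940 × (470 − 24.9) × 10.6 / [2830 × (1 + 0.0744 × 10.6)] = 6.08×10^6 / 5062 = 1200 m³.

V ≈ 1200 m³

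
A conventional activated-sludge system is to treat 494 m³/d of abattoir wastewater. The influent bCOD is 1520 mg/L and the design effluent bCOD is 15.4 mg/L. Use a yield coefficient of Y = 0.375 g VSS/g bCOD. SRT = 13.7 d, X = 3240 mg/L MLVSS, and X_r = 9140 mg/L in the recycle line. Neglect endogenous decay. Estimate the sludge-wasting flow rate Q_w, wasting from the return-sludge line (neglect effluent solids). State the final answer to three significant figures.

Q_w ≈ 30.5 m³/d

Biomass mass balance (decay neglected): V·X = Y·Q·(S₀ − S)·θ_c, so V = 0.375 × 494 × (1520 − 15.4) × 13.7 / 3240 = 1179 m³.
Q_w = (V·X)/(θ_c X_r) = 1179 × 3240 / (13.7 × 9140) = 30.50 m³/d.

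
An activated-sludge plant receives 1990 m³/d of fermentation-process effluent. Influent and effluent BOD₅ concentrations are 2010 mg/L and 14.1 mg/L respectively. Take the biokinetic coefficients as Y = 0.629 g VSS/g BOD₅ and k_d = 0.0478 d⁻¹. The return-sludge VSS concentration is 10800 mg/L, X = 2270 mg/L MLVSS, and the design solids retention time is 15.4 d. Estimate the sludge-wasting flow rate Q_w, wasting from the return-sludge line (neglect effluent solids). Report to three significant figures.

Q_w ≈ 133 m³/d

From the SRT design equation V = Y Q (S₀−S) θ_c / [X (1 + k_d θ_c)] = 0.629 × 1990 × (2010 − 14.1) × 15.4 / [2270 × (1 + 0.0478 × 15.4)] = 3.85×10^7 / 3941 = 9762 m³.
θ_c = V·X/(Q_w·X_r) when wasting from the recycle, so Q_w = V·X/(θ_c·X_r) = 9762 × 2270 / (15.4 × 10800) = 133.2 m³/d.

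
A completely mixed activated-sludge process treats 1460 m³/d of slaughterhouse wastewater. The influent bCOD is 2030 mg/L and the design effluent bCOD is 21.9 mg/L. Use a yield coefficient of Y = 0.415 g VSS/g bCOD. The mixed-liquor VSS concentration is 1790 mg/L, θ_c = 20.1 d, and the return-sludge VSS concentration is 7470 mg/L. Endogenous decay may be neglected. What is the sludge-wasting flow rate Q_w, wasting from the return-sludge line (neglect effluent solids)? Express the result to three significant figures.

Q_w ≈ 163 m³/d

V·X = Y·Q·ΔS·θ_c gives V = 0.415 × 1460 × (2030 − 21.9) × 20.1 / 1790 = 13662 m³.
Wasting from the return line (neglecting effluent solids): Q_w = V·X / (θ_c·X_r) = 13662 × 1790 / (20.1 × 7470) = 162.9 m³/d.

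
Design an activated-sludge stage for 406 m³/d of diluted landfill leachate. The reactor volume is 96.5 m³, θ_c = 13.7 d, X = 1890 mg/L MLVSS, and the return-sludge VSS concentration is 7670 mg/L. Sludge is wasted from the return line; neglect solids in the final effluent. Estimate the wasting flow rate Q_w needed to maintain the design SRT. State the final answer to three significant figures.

Q_w ≈ 1.74 m³/d

Wasting from the return line (neglecting effluent solids): Q_w = V·X / (θ_c·X_r) = 96.50 × 1890 / (13.7 × 7670) = 1.736 m³/d.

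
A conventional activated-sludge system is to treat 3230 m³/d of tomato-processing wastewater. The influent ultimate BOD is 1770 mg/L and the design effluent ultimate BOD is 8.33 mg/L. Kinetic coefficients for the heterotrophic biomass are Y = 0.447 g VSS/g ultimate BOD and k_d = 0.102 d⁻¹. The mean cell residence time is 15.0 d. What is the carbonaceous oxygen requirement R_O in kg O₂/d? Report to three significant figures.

R_O ≈ 4260 kg O₂/d

Correct the yield for decay: Y_obs = Y/(1 + k_d θ_c) = 0.447 / (1 + 0.102 × 15.0) = 0.447 / 2.530 = 0.1767.
Mass of ultimate BOD removed per day: Q(S₀ − S) = 3230 × 1762 g/m³ = 5690 kg/d.
Biomass synthesised: P_X = Y_obs × 5690 = 1005 kg VSS/d.
Carbonaceous O₂ demand = substrate oxidised − cell-mass equivalent = 5690 − 1.42 × 1005 = 4263 kg O₂/d.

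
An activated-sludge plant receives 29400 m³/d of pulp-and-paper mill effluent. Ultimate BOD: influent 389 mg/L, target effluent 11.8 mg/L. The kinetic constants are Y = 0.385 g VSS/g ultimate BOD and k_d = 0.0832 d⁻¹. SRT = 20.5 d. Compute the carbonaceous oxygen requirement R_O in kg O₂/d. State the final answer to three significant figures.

R_O ≈ 8850 kg O₂/d

Y_obs = Y / (1 + k_d θ_c) = 0.385 / (1 + 0.0832 × 20.5) = 0.385 / 2.706 = 0.1423.
Substrate removed = Q·(S₀ − S) = 29400 m³/d × (389 − 11.8) g/m³ = 1.11×10^7 g/d = 11090 kg/d.
P_X = Y_obs·Q·(S₀ − S) = 0.1423 × 11090 = 1578 kg VSS/d.
R_O = Q·(S₀ − S) − 1.42·P_X = 11090 − 1.42 × 1578 = 8849 kg O₂/d.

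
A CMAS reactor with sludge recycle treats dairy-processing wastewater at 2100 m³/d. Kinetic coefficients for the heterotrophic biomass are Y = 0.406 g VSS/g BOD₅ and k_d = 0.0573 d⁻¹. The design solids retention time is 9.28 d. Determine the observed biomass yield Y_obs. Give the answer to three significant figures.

Y_obs ≈ 0.265 g VSS/g BOD₅

Observed yield with endogenous decay: Y_obs = Y / (1 + k_d·θ_c) = 0.406 / (1 + 0.0573 × 9.28) = 0.406 / 1.532 = 0.2651 g VSS/g BOD₅.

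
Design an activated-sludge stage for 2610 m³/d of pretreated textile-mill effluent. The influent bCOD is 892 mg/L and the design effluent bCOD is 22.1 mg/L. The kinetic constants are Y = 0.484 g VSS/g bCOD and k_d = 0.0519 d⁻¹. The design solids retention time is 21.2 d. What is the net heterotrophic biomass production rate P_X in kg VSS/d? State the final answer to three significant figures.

P_X ≈ 523 kg VSS/d

Y_obs = Y / (1 + k_d θ_c) = 0.484 / (1 + 0.0519 × 21.2) = 0.484 / 2.100 = 0.2304.
ΔS = 892 − 22.1 = 869.9 mg/L, so the substrate removal rate is 2610 × 869.9/1000 = 2270 kg bCOD/d.
Biomass produced: P_X = Y_obs·Q·ΔS = 0.2304 × 2270 ≈ 523.2 kg VSS/d.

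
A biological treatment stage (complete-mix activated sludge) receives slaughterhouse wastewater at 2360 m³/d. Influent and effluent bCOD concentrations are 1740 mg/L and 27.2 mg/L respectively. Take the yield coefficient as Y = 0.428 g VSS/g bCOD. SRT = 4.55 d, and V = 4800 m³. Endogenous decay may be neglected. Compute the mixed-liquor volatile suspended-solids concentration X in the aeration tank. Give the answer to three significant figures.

From V·X = Y·Q·(S₀ − S)·θ_c (decay neglected): X = 0.428 × 2360 × (1740 − 27.2) × 4.55 / 4800 = 1640 mg/L.

X ≈ 1640 mg/L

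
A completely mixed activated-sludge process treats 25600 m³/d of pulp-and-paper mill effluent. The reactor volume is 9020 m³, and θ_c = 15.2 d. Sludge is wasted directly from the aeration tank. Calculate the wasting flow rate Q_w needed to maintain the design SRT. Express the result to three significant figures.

Q_w ≈ 593 m³/d

Wasting from the aeration tank: Q_w = V / θ_c = 9020 / 15.2 = 593.4 m³/d.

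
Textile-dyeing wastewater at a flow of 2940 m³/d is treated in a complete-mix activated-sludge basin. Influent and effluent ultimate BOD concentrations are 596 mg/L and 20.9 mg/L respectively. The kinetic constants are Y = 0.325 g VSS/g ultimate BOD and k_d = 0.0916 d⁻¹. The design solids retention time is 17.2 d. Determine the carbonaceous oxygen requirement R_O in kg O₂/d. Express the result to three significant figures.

R_O ≈ 1390 kg O₂/d

Correct the yield for decay: Y_obs = Y/(1 + k_d θ_c) = 0.325 / (1 + 0.0916 × 17.2) = 0.325 / 2.576 = 0.1262.
Mass of ultimate BOD removed per day: Q(S₀ − S) = 2940 × 575.1 g/m³ = 1691 kg/d.
P_X = Y_obs·Q·(S₀ − S) = 0.1262 × 1691 = 213.4 kg VSS/d.
R_O = Q·ΔS − 1.42 P_X = 1691 − 303.0 = 1388 kg O₂/d.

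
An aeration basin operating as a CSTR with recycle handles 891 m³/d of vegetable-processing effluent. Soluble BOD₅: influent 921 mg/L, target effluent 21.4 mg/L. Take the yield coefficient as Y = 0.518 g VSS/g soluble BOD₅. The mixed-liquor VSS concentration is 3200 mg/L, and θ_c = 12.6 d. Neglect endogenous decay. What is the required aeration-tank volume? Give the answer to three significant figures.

V·X = Y·Q·ΔS·θ_c gives V = 0.518 × 891 × (921 − 21.4) × 12.6 / 3200 = 1635 m³.

V ≈ 1630 m³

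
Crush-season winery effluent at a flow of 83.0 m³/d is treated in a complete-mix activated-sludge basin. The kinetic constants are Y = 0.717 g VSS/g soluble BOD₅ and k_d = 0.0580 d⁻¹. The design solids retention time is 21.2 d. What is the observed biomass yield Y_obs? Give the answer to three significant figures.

Observed yield with endogenous decay: Y_obs = Y / (1 + k_d·θ_c) = 0.717 / (1 + 0.0580 × 21.2) = 0.717 / 2.230 = 0.3216 g VSS/g soluble BOD₅.

Y_obs ≈ 0.322 g VSS/g soluble BOD₅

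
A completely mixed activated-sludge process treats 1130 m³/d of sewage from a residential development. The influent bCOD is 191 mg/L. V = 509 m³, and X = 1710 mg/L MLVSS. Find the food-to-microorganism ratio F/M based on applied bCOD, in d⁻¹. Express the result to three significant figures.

F/M ≈ 0.248 d⁻¹

Food-to-microorganism ratio F/M = Q S₀ / (V X) = 1130 × 191 / (509.0 × 1710) = 0.2480 d⁻¹.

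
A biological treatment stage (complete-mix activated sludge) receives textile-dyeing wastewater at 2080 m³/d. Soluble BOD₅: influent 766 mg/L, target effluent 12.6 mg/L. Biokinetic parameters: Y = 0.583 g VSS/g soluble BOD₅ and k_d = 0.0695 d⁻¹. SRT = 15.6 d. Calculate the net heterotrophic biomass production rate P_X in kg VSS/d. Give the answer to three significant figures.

Observed yield with endogenous decay: Y_obs = Y / (1 + k_d·θ_c) = 0.583 / (1 + 0.0695 × 15.6) = 0.583 / 2.084 = 0.2797 g VSS/g soluble BOD₅.
ΔS = 766 − 12.6 = 753.4 mg/L, so the substrate removal rate is 2080 × 753.4/1000 = 1567 kg soluble BOD₅/d.
So the net sludge growth is P_X = 0.2797 × 1567 = 438.3 kg VSS/d.

P_X ≈ 438 kg VSS/d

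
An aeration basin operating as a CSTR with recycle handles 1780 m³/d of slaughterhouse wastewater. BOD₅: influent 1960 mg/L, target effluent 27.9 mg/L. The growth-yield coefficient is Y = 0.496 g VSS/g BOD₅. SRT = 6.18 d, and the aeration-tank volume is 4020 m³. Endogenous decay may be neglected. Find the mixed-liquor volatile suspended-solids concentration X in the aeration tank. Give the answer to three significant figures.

X ≈ 2620 mg/L

X = Y·Q·ΔS·θ_c / V = 0.496 × 1780 × (1960 − 27.9) × 6.18 / 4020 = 2622 mg/L.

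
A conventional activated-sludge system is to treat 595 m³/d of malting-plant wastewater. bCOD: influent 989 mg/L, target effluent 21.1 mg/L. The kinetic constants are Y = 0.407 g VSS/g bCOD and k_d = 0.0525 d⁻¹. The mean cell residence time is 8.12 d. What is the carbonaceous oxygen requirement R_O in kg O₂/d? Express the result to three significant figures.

The observed yield is Y_obs = Y/(1 + k_d·θ_c) = 0.407 / (1 + 0.0525 × 8.12) = 0.407 / 1.426 = 0.2854 g VSS per g bCOD removed.
Q·(S₀ − S) = 595 × (989 − 21.1) × 10⁻³ = 575.9 kg/d removed.
P_X = Y_obs·Q·(S₀ − S) = 0.2854 × 575.9 = 164.3 kg VSS/d.
Carbonaceous O₂ demand = substrate oxidised − cell-mass equivalent = 575.9 − 1.42 × 164.3 = 342.5 kg O₂/d.

R_O ≈ 343 kg O₂/d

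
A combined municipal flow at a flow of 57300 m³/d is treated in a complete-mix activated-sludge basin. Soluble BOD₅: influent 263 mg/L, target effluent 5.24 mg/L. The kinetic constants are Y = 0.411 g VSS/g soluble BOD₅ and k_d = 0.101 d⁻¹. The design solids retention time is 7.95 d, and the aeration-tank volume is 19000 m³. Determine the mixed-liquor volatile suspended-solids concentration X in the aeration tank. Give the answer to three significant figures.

X = Y·Q·ΔS·θ_c / [V·(1 + k_d θ_c)] = 0.411 × 57300 × (263 − 5.24) × 7.95 / [19000 × (1 + 0.101 × 7.95)] = 1409 mg/L.

X ≈ 1410 mg/L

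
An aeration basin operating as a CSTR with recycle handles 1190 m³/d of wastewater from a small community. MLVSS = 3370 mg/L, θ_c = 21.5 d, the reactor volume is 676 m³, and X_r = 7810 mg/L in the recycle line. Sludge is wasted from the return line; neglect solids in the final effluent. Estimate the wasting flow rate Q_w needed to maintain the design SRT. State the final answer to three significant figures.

Q_w ≈ 13.6 m³/d

θ_c = V·X/(Q_w·X_r) when wasting from the recycle, so Q_w = V·X/(θ_c·X_r) = 676.0 × 3370 / (21.5 × 7810) = 13.57 m³/d.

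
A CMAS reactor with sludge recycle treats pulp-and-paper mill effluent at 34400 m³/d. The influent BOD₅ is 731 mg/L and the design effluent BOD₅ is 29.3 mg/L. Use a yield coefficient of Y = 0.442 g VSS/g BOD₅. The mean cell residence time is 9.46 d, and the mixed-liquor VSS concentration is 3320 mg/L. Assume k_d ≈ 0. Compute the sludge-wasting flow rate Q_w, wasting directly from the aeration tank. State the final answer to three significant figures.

Q_w ≈ 3210 m³/d

V·X = Y·Q·ΔS·θ_c gives V = 0.442 × 34400 × (731 − 29.3) × 9.46 / 3320 = 30401 m³.
With mixed-liquor wasting, θ_c = V/Q_w, so Q_w = V/θ_c = 30401/9.46 = 3214 m³/d.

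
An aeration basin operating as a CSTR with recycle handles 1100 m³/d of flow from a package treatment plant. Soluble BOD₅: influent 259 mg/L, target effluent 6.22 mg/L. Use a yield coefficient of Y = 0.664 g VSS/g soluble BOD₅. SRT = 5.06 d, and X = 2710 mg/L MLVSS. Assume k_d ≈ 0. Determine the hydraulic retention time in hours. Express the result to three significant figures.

τ ≈ 7.52 h

With k_d = 0 the design equation reduces to V = Y Q (S₀−S) θ_c / X = 0.664 × 1100 × (259 − 6.22) × 5.06 / 2710 = 344.7 m³.
Hydraulic retention time τ = V/Q = 344.7 / 1100 = 0.3134 d = 7.521 h.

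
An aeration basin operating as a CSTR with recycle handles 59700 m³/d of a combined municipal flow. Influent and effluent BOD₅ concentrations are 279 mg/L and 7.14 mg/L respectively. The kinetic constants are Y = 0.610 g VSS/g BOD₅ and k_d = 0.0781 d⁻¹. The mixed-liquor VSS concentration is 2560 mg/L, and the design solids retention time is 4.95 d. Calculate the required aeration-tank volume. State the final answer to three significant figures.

From the SRT design equation V = Y Q (S₀−S) θ_c / [X (1 + k_d θ_c)] = 0.610 × 59700 × (279 − 7.14) × 4.95 / [2560 × (1 + 0.0781 × 4.95)] = 4.9×10^7 / 3550 = 13806 m³.

V ≈ 13800 m³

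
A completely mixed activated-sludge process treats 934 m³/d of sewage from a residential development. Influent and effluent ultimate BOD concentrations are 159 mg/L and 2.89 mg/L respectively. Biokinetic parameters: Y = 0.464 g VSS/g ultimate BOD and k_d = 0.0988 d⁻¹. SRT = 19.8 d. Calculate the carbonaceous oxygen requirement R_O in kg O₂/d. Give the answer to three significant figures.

R_O ≈ 113 kg O₂/d

Observed yield with endogenous decay: Y_obs = Y / (1 + k_d·θ_c) = 0.464 / (1 + 0.0988 × 19.8) = 0.464 / 2.956 = 0.1570 g VSS/g ultimate BOD.
Q·(S₀ − S) = 934 × (159 − 2.89) × 10⁻³ = 145.8 kg/d removed.
P_X = Y_obs·Q·(S₀ − S) = 0.1570 × 145.8 = 22.89 kg VSS/d.
R_O = Q·(S₀ − S) − 1.42·P_X = 145.8 − 1.42 × 22.89 = 113.3 kg O₂/d.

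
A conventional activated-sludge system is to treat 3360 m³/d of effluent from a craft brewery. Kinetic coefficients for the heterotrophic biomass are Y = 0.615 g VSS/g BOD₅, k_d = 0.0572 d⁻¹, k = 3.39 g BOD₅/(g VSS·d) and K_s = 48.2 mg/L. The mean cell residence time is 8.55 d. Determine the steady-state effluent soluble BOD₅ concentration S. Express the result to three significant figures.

Effluent substrate depends only on kinetics and SRT: S = K_s(1 + k_d θ_c) / [θ_c(Yk − k_d) − 1] = 48.2 × (1 + 0.0572 × 8.55) / [8.55 × (0.615 × 3.39 − 0.0572) − 1] = 71.77 / 16.34 = 4.393 mg/L.

S ≈ 4.39 mg/L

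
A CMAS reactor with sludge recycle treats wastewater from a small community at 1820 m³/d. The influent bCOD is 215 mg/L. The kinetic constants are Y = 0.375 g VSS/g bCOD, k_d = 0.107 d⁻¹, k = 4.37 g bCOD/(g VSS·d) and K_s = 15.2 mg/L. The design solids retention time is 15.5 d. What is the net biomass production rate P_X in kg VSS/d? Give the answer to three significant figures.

For a completely mixed reactor with recycle the Lawrence–McCarty relation gives S = K_s·(1 + k_d·θ_c) / [θ_c·(Y·k − k_d) − 1] = 15.2 × (1 + 0.107 × 15.5) / [15.5 × (0.375 × 4.37 − 0.107) − 1] = 40.41 / 22.74 = 1.777 mg/L.
The observed yield is Y_obs = Y/(1 + k_d·θ_c) = 0.375 / (1 + 0.107 × 15.5) = 0.375 / 2.659 = 0.1411 g VSS per g bCOD removed.
Q·(S₀ − S) = 1820 × (215 − 1.78) × 10⁻³ = 388.1 kg/d removed.
So the net sludge growth is P_X = 0.1411 × 388.1 = 54.74 kg VSS/d.

P_X ≈ 54.7 kg VSS/d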